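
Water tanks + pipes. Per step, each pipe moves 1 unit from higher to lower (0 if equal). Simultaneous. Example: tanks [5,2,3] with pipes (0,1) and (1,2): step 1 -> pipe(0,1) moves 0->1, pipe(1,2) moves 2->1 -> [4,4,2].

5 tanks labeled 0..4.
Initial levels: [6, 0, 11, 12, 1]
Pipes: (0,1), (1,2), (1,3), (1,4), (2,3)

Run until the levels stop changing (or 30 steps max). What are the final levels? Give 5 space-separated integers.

Answer: 7 4 7 7 5

Derivation:
Step 1: flows [0->1,2->1,3->1,4->1,3->2] -> levels [5 4 11 10 0]
Step 2: flows [0->1,2->1,3->1,1->4,2->3] -> levels [4 6 9 10 1]
Step 3: flows [1->0,2->1,3->1,1->4,3->2] -> levels [5 6 9 8 2]
Step 4: flows [1->0,2->1,3->1,1->4,2->3] -> levels [6 6 7 8 3]
Step 5: flows [0=1,2->1,3->1,1->4,3->2] -> levels [6 7 7 6 4]
Step 6: flows [1->0,1=2,1->3,1->4,2->3] -> levels [7 4 6 8 5]
Step 7: flows [0->1,2->1,3->1,4->1,3->2] -> levels [6 8 6 6 4]
Step 8: flows [1->0,1->2,1->3,1->4,2=3] -> levels [7 4 7 7 5]
Step 9: flows [0->1,2->1,3->1,4->1,2=3] -> levels [6 8 6 6 4]
  -> period-2 cycle: step 9 state = step 7 state; never stabilizes
  -> state at step 30: (30-7) mod 2 = 1, same as step 8 -> [7 4 7 7 5]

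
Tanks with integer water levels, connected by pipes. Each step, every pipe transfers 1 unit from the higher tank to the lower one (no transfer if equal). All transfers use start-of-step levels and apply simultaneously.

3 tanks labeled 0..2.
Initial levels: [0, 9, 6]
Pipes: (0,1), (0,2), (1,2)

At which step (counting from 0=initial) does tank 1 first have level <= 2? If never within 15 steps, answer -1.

Step 1: flows [1->0,2->0,1->2] -> levels [2 7 6]
Step 2: flows [1->0,2->0,1->2] -> levels [4 5 6]
Step 3: flows [1->0,2->0,2->1] -> levels [6 5 4]
Step 4: flows [0->1,0->2,1->2] -> levels [4 5 6]
  -> period-2 cycle (repeats step 2); tank 1 never drops to <=2
Tank 1 never reaches <=2 within 15 steps

Answer: -1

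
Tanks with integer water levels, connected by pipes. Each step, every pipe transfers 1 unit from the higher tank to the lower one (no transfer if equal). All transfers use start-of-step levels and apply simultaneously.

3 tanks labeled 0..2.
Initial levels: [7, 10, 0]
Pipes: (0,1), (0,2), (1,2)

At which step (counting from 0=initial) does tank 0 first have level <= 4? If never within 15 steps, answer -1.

Step 1: flows [1->0,0->2,1->2] -> levels [7 8 2]
Step 2: flows [1->0,0->2,1->2] -> levels [7 6 4]
Step 3: flows [0->1,0->2,1->2] -> levels [5 6 6]
Step 4: flows [1->0,2->0,1=2] -> levels [7 5 5]
Step 5: flows [0->1,0->2,1=2] -> levels [5 6 6]
  -> period-2 cycle (repeats step 3); tank 0 never drops to <=4
Tank 0 never reaches <=4 within 15 steps

Answer: -1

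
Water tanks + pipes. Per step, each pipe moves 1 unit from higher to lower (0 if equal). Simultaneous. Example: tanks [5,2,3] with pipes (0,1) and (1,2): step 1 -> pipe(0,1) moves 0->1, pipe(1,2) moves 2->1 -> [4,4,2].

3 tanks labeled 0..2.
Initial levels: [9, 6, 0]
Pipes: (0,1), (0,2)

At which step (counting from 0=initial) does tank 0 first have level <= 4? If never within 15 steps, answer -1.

Answer: -1

Derivation:
Step 1: flows [0->1,0->2] -> levels [7 7 1]
Step 2: flows [0=1,0->2] -> levels [6 7 2]
Step 3: flows [1->0,0->2] -> levels [6 6 3]
Step 4: flows [0=1,0->2] -> levels [5 6 4]
Step 5: flows [1->0,0->2] -> levels [5 5 5]
Step 6: flows [0=1,0=2] -> levels [5 5 5]
  -> stable; tank 0 stays at 5 > 4
Tank 0 never reaches <=4 within 15 steps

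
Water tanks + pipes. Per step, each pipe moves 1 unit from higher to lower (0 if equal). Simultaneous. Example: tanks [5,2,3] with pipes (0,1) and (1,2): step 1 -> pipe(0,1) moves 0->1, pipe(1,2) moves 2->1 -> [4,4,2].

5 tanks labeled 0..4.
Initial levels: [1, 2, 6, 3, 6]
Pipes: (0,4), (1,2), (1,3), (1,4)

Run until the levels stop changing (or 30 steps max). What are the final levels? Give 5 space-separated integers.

Answer: 3 2 5 4 4

Derivation:
Step 1: flows [4->0,2->1,3->1,4->1] -> levels [2 5 5 2 4]
Step 2: flows [4->0,1=2,1->3,1->4] -> levels [3 3 5 3 4]
Step 3: flows [4->0,2->1,1=3,4->1] -> levels [4 5 4 3 2]
Step 4: flows [0->4,1->2,1->3,1->4] -> levels [3 2 5 4 4]
Step 5: flows [4->0,2->1,3->1,4->1] -> levels [4 5 4 3 2]
  -> period-2 cycle: step 5 state = step 3 state; never stabilizes
  -> state at step 30: (30-3) mod 2 = 1, same as step 4 -> [3 2 5 4 4]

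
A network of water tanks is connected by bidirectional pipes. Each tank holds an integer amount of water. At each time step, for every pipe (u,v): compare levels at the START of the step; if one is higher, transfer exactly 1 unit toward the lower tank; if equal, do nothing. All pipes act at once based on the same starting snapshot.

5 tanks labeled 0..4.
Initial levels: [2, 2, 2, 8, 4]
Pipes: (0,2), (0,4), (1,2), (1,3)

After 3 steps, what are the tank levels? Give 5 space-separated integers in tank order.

Step 1: flows [0=2,4->0,1=2,3->1] -> levels [3 3 2 7 3]
Step 2: flows [0->2,0=4,1->2,3->1] -> levels [2 3 4 6 3]
Step 3: flows [2->0,4->0,2->1,3->1] -> levels [4 5 2 5 2]

Answer: 4 5 2 5 2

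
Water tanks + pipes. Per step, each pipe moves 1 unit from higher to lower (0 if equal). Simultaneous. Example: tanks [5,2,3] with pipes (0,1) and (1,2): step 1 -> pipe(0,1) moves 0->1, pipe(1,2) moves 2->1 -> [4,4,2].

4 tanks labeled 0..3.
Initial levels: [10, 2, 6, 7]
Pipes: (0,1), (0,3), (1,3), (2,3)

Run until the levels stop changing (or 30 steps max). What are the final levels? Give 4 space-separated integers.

Step 1: flows [0->1,0->3,3->1,3->2] -> levels [8 4 7 6]
Step 2: flows [0->1,0->3,3->1,2->3] -> levels [6 6 6 7]
Step 3: flows [0=1,3->0,3->1,3->2] -> levels [7 7 7 4]
Step 4: flows [0=1,0->3,1->3,2->3] -> levels [6 6 6 7]
  -> period-2 cycle: step 4 state = step 2 state; never stabilizes
  -> state at step 30: (30-2) mod 2 = 0, same as step 2 -> [6 6 6 7]

Answer: 6 6 6 7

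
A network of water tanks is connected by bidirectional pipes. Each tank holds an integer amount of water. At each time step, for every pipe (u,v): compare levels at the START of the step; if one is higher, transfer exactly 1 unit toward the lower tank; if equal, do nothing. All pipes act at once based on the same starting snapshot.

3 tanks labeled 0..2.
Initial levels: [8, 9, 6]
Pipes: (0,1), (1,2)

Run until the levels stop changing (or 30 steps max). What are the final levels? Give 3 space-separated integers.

Answer: 7 9 7

Derivation:
Step 1: flows [1->0,1->2] -> levels [9 7 7]
Step 2: flows [0->1,1=2] -> levels [8 8 7]
Step 3: flows [0=1,1->2] -> levels [8 7 8]
Step 4: flows [0->1,2->1] -> levels [7 9 7]
Step 5: flows [1->0,1->2] -> levels [8 7 8]
  -> period-2 cycle: step 5 state = step 3 state; never stabilizes
  -> state at step 30: (30-3) mod 2 = 1, same as step 4 -> [7 9 7]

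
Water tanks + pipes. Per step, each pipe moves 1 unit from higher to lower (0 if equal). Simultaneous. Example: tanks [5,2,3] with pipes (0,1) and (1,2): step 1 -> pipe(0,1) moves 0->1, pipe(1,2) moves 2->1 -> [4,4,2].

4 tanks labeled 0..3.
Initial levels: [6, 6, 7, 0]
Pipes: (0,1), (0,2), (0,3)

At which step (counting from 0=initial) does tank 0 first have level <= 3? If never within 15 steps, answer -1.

Answer: 4

Derivation:
Step 1: flows [0=1,2->0,0->3] -> levels [6 6 6 1]
Step 2: flows [0=1,0=2,0->3] -> levels [5 6 6 2]
Step 3: flows [1->0,2->0,0->3] -> levels [6 5 5 3]
Step 4: flows [0->1,0->2,0->3] -> levels [3 6 6 4]
Tank 0 first reaches <=3 at step 4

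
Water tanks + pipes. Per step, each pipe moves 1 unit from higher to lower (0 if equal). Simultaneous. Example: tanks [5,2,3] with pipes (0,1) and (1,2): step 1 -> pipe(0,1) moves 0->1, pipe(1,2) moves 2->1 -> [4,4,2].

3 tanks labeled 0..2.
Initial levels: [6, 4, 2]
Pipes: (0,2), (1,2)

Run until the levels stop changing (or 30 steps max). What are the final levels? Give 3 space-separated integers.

Step 1: flows [0->2,1->2] -> levels [5 3 4]
Step 2: flows [0->2,2->1] -> levels [4 4 4]
Step 3: flows [0=2,1=2] -> levels [4 4 4]
  -> stable (no change)

Answer: 4 4 4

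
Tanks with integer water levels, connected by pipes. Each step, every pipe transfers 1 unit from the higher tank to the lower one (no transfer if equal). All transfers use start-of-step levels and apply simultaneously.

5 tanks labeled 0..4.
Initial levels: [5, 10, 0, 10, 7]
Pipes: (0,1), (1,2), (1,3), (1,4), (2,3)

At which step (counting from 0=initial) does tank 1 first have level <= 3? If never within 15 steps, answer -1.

Answer: -1

Derivation:
Step 1: flows [1->0,1->2,1=3,1->4,3->2] -> levels [6 7 2 9 8]
Step 2: flows [1->0,1->2,3->1,4->1,3->2] -> levels [7 7 4 7 7]
Step 3: flows [0=1,1->2,1=3,1=4,3->2] -> levels [7 6 6 6 7]
Step 4: flows [0->1,1=2,1=3,4->1,2=3] -> levels [6 8 6 6 6]
Step 5: flows [1->0,1->2,1->3,1->4,2=3] -> levels [7 4 7 7 7]
Step 6: flows [0->1,2->1,3->1,4->1,2=3] -> levels [6 8 6 6 6]
  -> period-2 cycle (repeats step 4); tank 1 never drops to <=3
Tank 1 never reaches <=3 within 15 steps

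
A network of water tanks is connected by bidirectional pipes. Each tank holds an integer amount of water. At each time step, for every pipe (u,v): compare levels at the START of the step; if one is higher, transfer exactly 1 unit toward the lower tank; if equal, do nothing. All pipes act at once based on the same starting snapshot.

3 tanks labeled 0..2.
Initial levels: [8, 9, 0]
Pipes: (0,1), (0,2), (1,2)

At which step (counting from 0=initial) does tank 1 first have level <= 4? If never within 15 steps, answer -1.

Answer: -1

Derivation:
Step 1: flows [1->0,0->2,1->2] -> levels [8 7 2]
Step 2: flows [0->1,0->2,1->2] -> levels [6 7 4]
Step 3: flows [1->0,0->2,1->2] -> levels [6 5 6]
Step 4: flows [0->1,0=2,2->1] -> levels [5 7 5]
Step 5: flows [1->0,0=2,1->2] -> levels [6 5 6]
  -> period-2 cycle (repeats step 3); tank 1 never drops to <=4
Tank 1 never reaches <=4 within 15 steps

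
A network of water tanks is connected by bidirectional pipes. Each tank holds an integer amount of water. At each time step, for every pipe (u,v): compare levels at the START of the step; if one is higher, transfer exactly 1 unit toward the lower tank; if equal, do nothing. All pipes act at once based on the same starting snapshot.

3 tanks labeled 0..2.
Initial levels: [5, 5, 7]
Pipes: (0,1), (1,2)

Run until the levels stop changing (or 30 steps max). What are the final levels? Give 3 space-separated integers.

Answer: 6 5 6

Derivation:
Step 1: flows [0=1,2->1] -> levels [5 6 6]
Step 2: flows [1->0,1=2] -> levels [6 5 6]
Step 3: flows [0->1,2->1] -> levels [5 7 5]
Step 4: flows [1->0,1->2] -> levels [6 5 6]
  -> period-2 cycle: step 4 state = step 2 state; never stabilizes
  -> state at step 30: (30-2) mod 2 = 0, same as step 2 -> [6 5 6]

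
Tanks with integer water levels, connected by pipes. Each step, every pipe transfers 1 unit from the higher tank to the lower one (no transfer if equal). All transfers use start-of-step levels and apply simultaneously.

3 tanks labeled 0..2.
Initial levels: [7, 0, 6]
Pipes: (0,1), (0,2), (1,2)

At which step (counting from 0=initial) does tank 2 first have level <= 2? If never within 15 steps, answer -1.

Step 1: flows [0->1,0->2,2->1] -> levels [5 2 6]
Step 2: flows [0->1,2->0,2->1] -> levels [5 4 4]
Step 3: flows [0->1,0->2,1=2] -> levels [3 5 5]
Step 4: flows [1->0,2->0,1=2] -> levels [5 4 4]
  -> period-2 cycle (repeats step 2); tank 2 never drops to <=2
Tank 2 never reaches <=2 within 15 steps

Answer: -1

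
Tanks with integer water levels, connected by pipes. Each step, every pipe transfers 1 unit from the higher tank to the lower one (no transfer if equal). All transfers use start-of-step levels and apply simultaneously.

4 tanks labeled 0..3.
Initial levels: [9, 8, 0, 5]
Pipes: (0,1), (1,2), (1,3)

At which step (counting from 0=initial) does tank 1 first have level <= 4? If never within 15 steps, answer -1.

Answer: 4

Derivation:
Step 1: flows [0->1,1->2,1->3] -> levels [8 7 1 6]
Step 2: flows [0->1,1->2,1->3] -> levels [7 6 2 7]
Step 3: flows [0->1,1->2,3->1] -> levels [6 7 3 6]
Step 4: flows [1->0,1->2,1->3] -> levels [7 4 4 7]
Tank 1 first reaches <=4 at step 4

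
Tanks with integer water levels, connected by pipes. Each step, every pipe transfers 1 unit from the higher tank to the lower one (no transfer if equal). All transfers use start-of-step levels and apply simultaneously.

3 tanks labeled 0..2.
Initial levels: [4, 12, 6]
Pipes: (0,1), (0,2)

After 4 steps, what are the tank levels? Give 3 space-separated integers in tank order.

Step 1: flows [1->0,2->0] -> levels [6 11 5]
Step 2: flows [1->0,0->2] -> levels [6 10 6]
Step 3: flows [1->0,0=2] -> levels [7 9 6]
Step 4: flows [1->0,0->2] -> levels [7 8 7]

Answer: 7 8 7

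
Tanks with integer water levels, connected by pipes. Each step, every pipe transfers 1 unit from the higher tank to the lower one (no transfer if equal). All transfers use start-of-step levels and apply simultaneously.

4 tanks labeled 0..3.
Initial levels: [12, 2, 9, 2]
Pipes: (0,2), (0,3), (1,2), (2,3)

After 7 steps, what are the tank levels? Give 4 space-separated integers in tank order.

Step 1: flows [0->2,0->3,2->1,2->3] -> levels [10 3 8 4]
Step 2: flows [0->2,0->3,2->1,2->3] -> levels [8 4 7 6]
Step 3: flows [0->2,0->3,2->1,2->3] -> levels [6 5 6 8]
Step 4: flows [0=2,3->0,2->1,3->2] -> levels [7 6 6 6]
Step 5: flows [0->2,0->3,1=2,2=3] -> levels [5 6 7 7]
Step 6: flows [2->0,3->0,2->1,2=3] -> levels [7 7 5 6]
Step 7: flows [0->2,0->3,1->2,3->2] -> levels [5 6 8 6]

Answer: 5 6 8 6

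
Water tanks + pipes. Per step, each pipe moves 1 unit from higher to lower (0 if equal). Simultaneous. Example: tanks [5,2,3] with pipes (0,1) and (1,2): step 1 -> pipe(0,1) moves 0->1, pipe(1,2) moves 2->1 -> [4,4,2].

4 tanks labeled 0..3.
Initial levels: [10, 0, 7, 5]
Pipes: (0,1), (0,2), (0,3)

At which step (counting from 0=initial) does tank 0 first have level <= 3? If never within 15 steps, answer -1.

Step 1: flows [0->1,0->2,0->3] -> levels [7 1 8 6]
Step 2: flows [0->1,2->0,0->3] -> levels [6 2 7 7]
Step 3: flows [0->1,2->0,3->0] -> levels [7 3 6 6]
Step 4: flows [0->1,0->2,0->3] -> levels [4 4 7 7]
Step 5: flows [0=1,2->0,3->0] -> levels [6 4 6 6]
Step 6: flows [0->1,0=2,0=3] -> levels [5 5 6 6]
Step 7: flows [0=1,2->0,3->0] -> levels [7 5 5 5]
Step 8: flows [0->1,0->2,0->3] -> levels [4 6 6 6]
Step 9: flows [1->0,2->0,3->0] -> levels [7 5 5 5]
  -> period-2 cycle (repeats step 7); tank 0 never drops to <=3
Tank 0 never reaches <=3 within 15 steps

Answer: -1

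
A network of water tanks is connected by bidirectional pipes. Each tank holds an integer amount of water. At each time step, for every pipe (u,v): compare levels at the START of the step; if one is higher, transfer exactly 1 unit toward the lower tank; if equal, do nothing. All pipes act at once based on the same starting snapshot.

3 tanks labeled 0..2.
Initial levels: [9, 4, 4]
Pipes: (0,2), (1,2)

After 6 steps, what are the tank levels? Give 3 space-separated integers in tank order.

Step 1: flows [0->2,1=2] -> levels [8 4 5]
Step 2: flows [0->2,2->1] -> levels [7 5 5]
Step 3: flows [0->2,1=2] -> levels [6 5 6]
Step 4: flows [0=2,2->1] -> levels [6 6 5]
Step 5: flows [0->2,1->2] -> levels [5 5 7]
Step 6: flows [2->0,2->1] -> levels [6 6 5]

Answer: 6 6 5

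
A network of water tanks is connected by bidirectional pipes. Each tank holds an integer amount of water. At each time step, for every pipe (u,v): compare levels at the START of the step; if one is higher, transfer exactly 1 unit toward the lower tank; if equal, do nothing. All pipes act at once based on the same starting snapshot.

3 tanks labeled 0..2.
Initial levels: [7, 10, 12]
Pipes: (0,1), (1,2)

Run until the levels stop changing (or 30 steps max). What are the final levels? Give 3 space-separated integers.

Step 1: flows [1->0,2->1] -> levels [8 10 11]
Step 2: flows [1->0,2->1] -> levels [9 10 10]
Step 3: flows [1->0,1=2] -> levels [10 9 10]
Step 4: flows [0->1,2->1] -> levels [9 11 9]
Step 5: flows [1->0,1->2] -> levels [10 9 10]
  -> period-2 cycle: step 5 state = step 3 state; never stabilizes
  -> state at step 30: (30-3) mod 2 = 1, same as step 4 -> [9 11 9]

Answer: 9 11 9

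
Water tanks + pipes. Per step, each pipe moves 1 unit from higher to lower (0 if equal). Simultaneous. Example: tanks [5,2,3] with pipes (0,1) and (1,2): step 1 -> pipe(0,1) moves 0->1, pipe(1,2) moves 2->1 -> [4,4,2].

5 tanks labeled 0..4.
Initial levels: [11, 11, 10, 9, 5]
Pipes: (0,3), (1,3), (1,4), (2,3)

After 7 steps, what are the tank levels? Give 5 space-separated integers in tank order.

Step 1: flows [0->3,1->3,1->4,2->3] -> levels [10 9 9 12 6]
Step 2: flows [3->0,3->1,1->4,3->2] -> levels [11 9 10 9 7]
Step 3: flows [0->3,1=3,1->4,2->3] -> levels [10 8 9 11 8]
Step 4: flows [3->0,3->1,1=4,3->2] -> levels [11 9 10 8 8]
Step 5: flows [0->3,1->3,1->4,2->3] -> levels [10 7 9 11 9]
Step 6: flows [3->0,3->1,4->1,3->2] -> levels [11 9 10 8 8]
  -> period-2 cycle: step 6 state = step 4 state
  -> state at step 7: (7-4) mod 2 = 1, same as step 5 -> [10 7 9 11 9]

Answer: 10 7 9 11 9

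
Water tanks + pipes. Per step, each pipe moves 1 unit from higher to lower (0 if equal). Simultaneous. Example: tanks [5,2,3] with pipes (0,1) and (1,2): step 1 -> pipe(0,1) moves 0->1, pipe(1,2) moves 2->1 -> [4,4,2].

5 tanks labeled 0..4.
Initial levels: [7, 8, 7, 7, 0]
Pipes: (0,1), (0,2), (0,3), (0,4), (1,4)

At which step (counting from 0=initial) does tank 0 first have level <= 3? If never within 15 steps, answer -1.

Step 1: flows [1->0,0=2,0=3,0->4,1->4] -> levels [7 6 7 7 2]
Step 2: flows [0->1,0=2,0=3,0->4,1->4] -> levels [5 6 7 7 4]
Step 3: flows [1->0,2->0,3->0,0->4,1->4] -> levels [7 4 6 6 6]
Step 4: flows [0->1,0->2,0->3,0->4,4->1] -> levels [3 6 7 7 6]
Tank 0 first reaches <=3 at step 4

Answer: 4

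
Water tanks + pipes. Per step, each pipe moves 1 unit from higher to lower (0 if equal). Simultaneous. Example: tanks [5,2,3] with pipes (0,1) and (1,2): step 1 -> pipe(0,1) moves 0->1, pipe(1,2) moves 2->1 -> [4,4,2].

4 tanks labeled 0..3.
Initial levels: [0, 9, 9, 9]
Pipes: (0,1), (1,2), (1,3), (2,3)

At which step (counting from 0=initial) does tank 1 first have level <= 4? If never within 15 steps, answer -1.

Answer: -1

Derivation:
Step 1: flows [1->0,1=2,1=3,2=3] -> levels [1 8 9 9]
Step 2: flows [1->0,2->1,3->1,2=3] -> levels [2 9 8 8]
Step 3: flows [1->0,1->2,1->3,2=3] -> levels [3 6 9 9]
Step 4: flows [1->0,2->1,3->1,2=3] -> levels [4 7 8 8]
Step 5: flows [1->0,2->1,3->1,2=3] -> levels [5 8 7 7]
Step 6: flows [1->0,1->2,1->3,2=3] -> levels [6 5 8 8]
Step 7: flows [0->1,2->1,3->1,2=3] -> levels [5 8 7 7]
  -> period-2 cycle (repeats step 5); tank 1 never drops to <=4
Tank 1 never reaches <=4 within 15 steps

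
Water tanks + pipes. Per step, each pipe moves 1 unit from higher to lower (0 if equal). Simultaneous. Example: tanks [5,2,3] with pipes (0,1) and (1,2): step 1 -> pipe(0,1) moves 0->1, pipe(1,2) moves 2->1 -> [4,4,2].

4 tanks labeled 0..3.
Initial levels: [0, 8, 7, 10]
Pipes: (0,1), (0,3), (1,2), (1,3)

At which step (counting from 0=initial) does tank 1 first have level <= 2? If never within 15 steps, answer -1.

Step 1: flows [1->0,3->0,1->2,3->1] -> levels [2 7 8 8]
Step 2: flows [1->0,3->0,2->1,3->1] -> levels [4 8 7 6]
Step 3: flows [1->0,3->0,1->2,1->3] -> levels [6 5 8 6]
Step 4: flows [0->1,0=3,2->1,3->1] -> levels [5 8 7 5]
Step 5: flows [1->0,0=3,1->2,1->3] -> levels [6 5 8 6]
  -> period-2 cycle (repeats step 3); tank 1 never drops to <=2
Tank 1 never reaches <=2 within 15 steps

Answer: -1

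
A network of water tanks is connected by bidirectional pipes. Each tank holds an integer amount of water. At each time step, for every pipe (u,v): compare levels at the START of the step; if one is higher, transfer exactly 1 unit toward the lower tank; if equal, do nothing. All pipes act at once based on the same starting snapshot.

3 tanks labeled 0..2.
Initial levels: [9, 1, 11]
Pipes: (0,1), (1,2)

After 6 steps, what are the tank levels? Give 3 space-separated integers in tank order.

Step 1: flows [0->1,2->1] -> levels [8 3 10]
Step 2: flows [0->1,2->1] -> levels [7 5 9]
Step 3: flows [0->1,2->1] -> levels [6 7 8]
Step 4: flows [1->0,2->1] -> levels [7 7 7]
Step 5: flows [0=1,1=2] -> levels [7 7 7]
  -> stable; steps 6..6 unchanged -> [7 7 7]

Answer: 7 7 7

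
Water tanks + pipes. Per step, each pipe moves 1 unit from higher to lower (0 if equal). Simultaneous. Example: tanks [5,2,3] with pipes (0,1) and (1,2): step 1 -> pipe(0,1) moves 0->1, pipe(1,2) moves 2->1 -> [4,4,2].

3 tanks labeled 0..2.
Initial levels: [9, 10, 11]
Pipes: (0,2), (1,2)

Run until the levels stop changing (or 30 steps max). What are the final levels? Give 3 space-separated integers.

Answer: 9 10 11

Derivation:
Step 1: flows [2->0,2->1] -> levels [10 11 9]
Step 2: flows [0->2,1->2] -> levels [9 10 11]
  -> period-2 cycle: step 2 state = step 0 state; never stabilizes
  -> state at step 30: (30-0) mod 2 = 0, same as step 0 -> [9 10 11]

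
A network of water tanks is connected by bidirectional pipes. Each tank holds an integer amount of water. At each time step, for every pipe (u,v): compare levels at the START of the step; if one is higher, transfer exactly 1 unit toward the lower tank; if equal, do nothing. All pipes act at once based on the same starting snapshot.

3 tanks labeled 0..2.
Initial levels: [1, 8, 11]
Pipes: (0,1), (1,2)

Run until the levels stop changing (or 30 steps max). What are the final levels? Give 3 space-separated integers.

Step 1: flows [1->0,2->1] -> levels [2 8 10]
Step 2: flows [1->0,2->1] -> levels [3 8 9]
Step 3: flows [1->0,2->1] -> levels [4 8 8]
Step 4: flows [1->0,1=2] -> levels [5 7 8]
Step 5: flows [1->0,2->1] -> levels [6 7 7]
Step 6: flows [1->0,1=2] -> levels [7 6 7]
Step 7: flows [0->1,2->1] -> levels [6 8 6]
Step 8: flows [1->0,1->2] -> levels [7 6 7]
  -> period-2 cycle: step 8 state = step 6 state; never stabilizes
  -> state at step 30: (30-6) mod 2 = 0, same as step 6 -> [7 6 7]

Answer: 7 6 7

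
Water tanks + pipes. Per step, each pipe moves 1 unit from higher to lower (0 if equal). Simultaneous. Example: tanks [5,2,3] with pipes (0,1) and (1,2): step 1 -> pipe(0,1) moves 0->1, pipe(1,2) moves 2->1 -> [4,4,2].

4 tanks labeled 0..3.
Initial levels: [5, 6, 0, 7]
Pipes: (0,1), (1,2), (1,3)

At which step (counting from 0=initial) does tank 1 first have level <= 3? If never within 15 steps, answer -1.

Answer: 3

Derivation:
Step 1: flows [1->0,1->2,3->1] -> levels [6 5 1 6]
Step 2: flows [0->1,1->2,3->1] -> levels [5 6 2 5]
Step 3: flows [1->0,1->2,1->3] -> levels [6 3 3 6]
Tank 1 first reaches <=3 at step 3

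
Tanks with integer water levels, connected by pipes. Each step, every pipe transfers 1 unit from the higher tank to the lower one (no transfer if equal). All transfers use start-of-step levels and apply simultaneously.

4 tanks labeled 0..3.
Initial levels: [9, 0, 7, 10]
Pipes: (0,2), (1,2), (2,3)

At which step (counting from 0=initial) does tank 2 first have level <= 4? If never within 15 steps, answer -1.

Step 1: flows [0->2,2->1,3->2] -> levels [8 1 8 9]
Step 2: flows [0=2,2->1,3->2] -> levels [8 2 8 8]
Step 3: flows [0=2,2->1,2=3] -> levels [8 3 7 8]
Step 4: flows [0->2,2->1,3->2] -> levels [7 4 8 7]
Step 5: flows [2->0,2->1,2->3] -> levels [8 5 5 8]
Step 6: flows [0->2,1=2,3->2] -> levels [7 5 7 7]
Step 7: flows [0=2,2->1,2=3] -> levels [7 6 6 7]
Step 8: flows [0->2,1=2,3->2] -> levels [6 6 8 6]
Step 9: flows [2->0,2->1,2->3] -> levels [7 7 5 7]
Step 10: flows [0->2,1->2,3->2] -> levels [6 6 8 6]
  -> period-2 cycle (repeats step 8); tank 2 never drops to <=4
Tank 2 never reaches <=4 within 15 steps

Answer: -1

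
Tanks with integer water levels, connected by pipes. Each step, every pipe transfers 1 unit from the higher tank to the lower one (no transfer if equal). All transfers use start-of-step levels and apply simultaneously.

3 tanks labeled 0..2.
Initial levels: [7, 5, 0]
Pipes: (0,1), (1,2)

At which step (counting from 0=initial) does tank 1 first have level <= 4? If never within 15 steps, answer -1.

Answer: 3

Derivation:
Step 1: flows [0->1,1->2] -> levels [6 5 1]
Step 2: flows [0->1,1->2] -> levels [5 5 2]
Step 3: flows [0=1,1->2] -> levels [5 4 3]
Tank 1 first reaches <=4 at step 3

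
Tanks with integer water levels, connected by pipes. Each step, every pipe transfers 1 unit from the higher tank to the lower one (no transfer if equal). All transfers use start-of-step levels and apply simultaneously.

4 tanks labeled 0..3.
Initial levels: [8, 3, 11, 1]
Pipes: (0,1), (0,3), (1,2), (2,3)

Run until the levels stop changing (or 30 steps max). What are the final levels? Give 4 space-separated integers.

Answer: 5 6 5 7

Derivation:
Step 1: flows [0->1,0->3,2->1,2->3] -> levels [6 5 9 3]
Step 2: flows [0->1,0->3,2->1,2->3] -> levels [4 7 7 5]
Step 3: flows [1->0,3->0,1=2,2->3] -> levels [6 6 6 5]
Step 4: flows [0=1,0->3,1=2,2->3] -> levels [5 6 5 7]
Step 5: flows [1->0,3->0,1->2,3->2] -> levels [7 4 7 5]
Step 6: flows [0->1,0->3,2->1,2->3] -> levels [5 6 5 7]
  -> period-2 cycle: step 6 state = step 4 state; never stabilizes
  -> state at step 30: (30-4) mod 2 = 0, same as step 4 -> [5 6 5 7]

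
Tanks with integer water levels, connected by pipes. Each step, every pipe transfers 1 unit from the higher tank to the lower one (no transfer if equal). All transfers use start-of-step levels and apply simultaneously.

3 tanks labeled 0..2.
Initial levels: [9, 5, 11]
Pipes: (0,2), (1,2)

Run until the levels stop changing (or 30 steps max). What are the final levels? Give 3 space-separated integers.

Step 1: flows [2->0,2->1] -> levels [10 6 9]
Step 2: flows [0->2,2->1] -> levels [9 7 9]
Step 3: flows [0=2,2->1] -> levels [9 8 8]
Step 4: flows [0->2,1=2] -> levels [8 8 9]
Step 5: flows [2->0,2->1] -> levels [9 9 7]
Step 6: flows [0->2,1->2] -> levels [8 8 9]
  -> period-2 cycle: step 6 state = step 4 state; never stabilizes
  -> state at step 30: (30-4) mod 2 = 0, same as step 4 -> [8 8 9]

Answer: 8 8 9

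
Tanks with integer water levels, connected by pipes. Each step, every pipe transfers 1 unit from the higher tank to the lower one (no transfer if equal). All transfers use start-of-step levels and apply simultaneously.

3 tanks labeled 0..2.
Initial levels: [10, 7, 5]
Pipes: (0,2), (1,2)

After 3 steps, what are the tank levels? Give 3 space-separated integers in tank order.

Answer: 7 7 8

Derivation:
Step 1: flows [0->2,1->2] -> levels [9 6 7]
Step 2: flows [0->2,2->1] -> levels [8 7 7]
Step 3: flows [0->2,1=2] -> levels [7 7 8]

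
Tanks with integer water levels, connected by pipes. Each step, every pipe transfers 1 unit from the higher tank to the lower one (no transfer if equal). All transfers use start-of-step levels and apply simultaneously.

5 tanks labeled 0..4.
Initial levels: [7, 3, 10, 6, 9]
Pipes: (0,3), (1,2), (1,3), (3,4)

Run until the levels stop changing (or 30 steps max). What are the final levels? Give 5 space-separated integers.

Answer: 7 8 7 6 7

Derivation:
Step 1: flows [0->3,2->1,3->1,4->3] -> levels [6 5 9 7 8]
Step 2: flows [3->0,2->1,3->1,4->3] -> levels [7 7 8 6 7]
Step 3: flows [0->3,2->1,1->3,4->3] -> levels [6 7 7 9 6]
Step 4: flows [3->0,1=2,3->1,3->4] -> levels [7 8 7 6 7]
Step 5: flows [0->3,1->2,1->3,4->3] -> levels [6 6 8 9 6]
Step 6: flows [3->0,2->1,3->1,3->4] -> levels [7 8 7 6 7]
  -> period-2 cycle: step 6 state = step 4 state; never stabilizes
  -> state at step 30: (30-4) mod 2 = 0, same as step 4 -> [7 8 7 6 7]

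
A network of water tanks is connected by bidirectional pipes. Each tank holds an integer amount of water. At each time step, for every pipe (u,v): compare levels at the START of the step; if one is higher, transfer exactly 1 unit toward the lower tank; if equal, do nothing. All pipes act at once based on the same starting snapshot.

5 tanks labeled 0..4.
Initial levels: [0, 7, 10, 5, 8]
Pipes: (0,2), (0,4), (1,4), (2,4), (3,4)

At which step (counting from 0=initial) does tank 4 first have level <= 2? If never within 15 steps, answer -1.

Step 1: flows [2->0,4->0,4->1,2->4,4->3] -> levels [2 8 8 6 6]
Step 2: flows [2->0,4->0,1->4,2->4,3=4] -> levels [4 7 6 6 7]
Step 3: flows [2->0,4->0,1=4,4->2,4->3] -> levels [6 7 6 7 4]
Step 4: flows [0=2,0->4,1->4,2->4,3->4] -> levels [5 6 5 6 8]
Step 5: flows [0=2,4->0,4->1,4->2,4->3] -> levels [6 7 6 7 4]
  -> period-2 cycle (repeats step 3); tank 4 never drops to <=2
Tank 4 never reaches <=2 within 15 steps

Answer: -1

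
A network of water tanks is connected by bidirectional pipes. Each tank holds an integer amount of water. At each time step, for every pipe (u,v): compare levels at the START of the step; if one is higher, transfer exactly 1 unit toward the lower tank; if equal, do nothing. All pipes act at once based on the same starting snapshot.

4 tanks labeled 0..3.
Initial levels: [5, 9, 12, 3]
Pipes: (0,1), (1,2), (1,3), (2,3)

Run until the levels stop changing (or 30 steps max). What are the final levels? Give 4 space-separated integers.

Answer: 8 6 8 7

Derivation:
Step 1: flows [1->0,2->1,1->3,2->3] -> levels [6 8 10 5]
Step 2: flows [1->0,2->1,1->3,2->3] -> levels [7 7 8 7]
Step 3: flows [0=1,2->1,1=3,2->3] -> levels [7 8 6 8]
Step 4: flows [1->0,1->2,1=3,3->2] -> levels [8 6 8 7]
Step 5: flows [0->1,2->1,3->1,2->3] -> levels [7 9 6 7]
Step 6: flows [1->0,1->2,1->3,3->2] -> levels [8 6 8 7]
  -> period-2 cycle: step 6 state = step 4 state; never stabilizes
  -> state at step 30: (30-4) mod 2 = 0, same as step 4 -> [8 6 8 7]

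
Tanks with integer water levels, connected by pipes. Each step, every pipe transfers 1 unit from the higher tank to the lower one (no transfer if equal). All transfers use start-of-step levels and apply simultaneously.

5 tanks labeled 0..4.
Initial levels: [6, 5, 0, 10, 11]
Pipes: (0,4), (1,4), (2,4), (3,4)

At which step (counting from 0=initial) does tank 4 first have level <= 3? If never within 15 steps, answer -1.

Step 1: flows [4->0,4->1,4->2,4->3] -> levels [7 6 1 11 7]
Step 2: flows [0=4,4->1,4->2,3->4] -> levels [7 7 2 10 6]
Step 3: flows [0->4,1->4,4->2,3->4] -> levels [6 6 3 9 8]
Step 4: flows [4->0,4->1,4->2,3->4] -> levels [7 7 4 8 6]
Step 5: flows [0->4,1->4,4->2,3->4] -> levels [6 6 5 7 8]
Step 6: flows [4->0,4->1,4->2,4->3] -> levels [7 7 6 8 4]
Step 7: flows [0->4,1->4,2->4,3->4] -> levels [6 6 5 7 8]
  -> period-2 cycle (repeats step 5); tank 4 never drops to <=3
Tank 4 never reaches <=3 within 15 steps

Answer: -1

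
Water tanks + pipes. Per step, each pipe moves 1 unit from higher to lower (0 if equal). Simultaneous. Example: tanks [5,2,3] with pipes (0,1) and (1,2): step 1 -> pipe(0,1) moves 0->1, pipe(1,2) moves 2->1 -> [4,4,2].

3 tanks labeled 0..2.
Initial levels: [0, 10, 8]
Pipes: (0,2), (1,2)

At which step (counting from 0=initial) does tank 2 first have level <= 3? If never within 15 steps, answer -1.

Answer: -1

Derivation:
Step 1: flows [2->0,1->2] -> levels [1 9 8]
Step 2: flows [2->0,1->2] -> levels [2 8 8]
Step 3: flows [2->0,1=2] -> levels [3 8 7]
Step 4: flows [2->0,1->2] -> levels [4 7 7]
Step 5: flows [2->0,1=2] -> levels [5 7 6]
Step 6: flows [2->0,1->2] -> levels [6 6 6]
Step 7: flows [0=2,1=2] -> levels [6 6 6]
  -> stable; tank 2 stays at 6 > 3
Tank 2 never reaches <=3 within 15 steps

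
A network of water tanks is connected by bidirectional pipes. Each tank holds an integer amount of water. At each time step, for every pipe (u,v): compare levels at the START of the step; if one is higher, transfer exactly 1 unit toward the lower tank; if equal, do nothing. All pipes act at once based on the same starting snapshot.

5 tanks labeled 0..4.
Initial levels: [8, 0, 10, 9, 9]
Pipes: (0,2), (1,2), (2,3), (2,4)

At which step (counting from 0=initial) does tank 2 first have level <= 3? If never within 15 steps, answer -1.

Answer: -1

Derivation:
Step 1: flows [2->0,2->1,2->3,2->4] -> levels [9 1 6 10 10]
Step 2: flows [0->2,2->1,3->2,4->2] -> levels [8 2 8 9 9]
Step 3: flows [0=2,2->1,3->2,4->2] -> levels [8 3 9 8 8]
Step 4: flows [2->0,2->1,2->3,2->4] -> levels [9 4 5 9 9]
Step 5: flows [0->2,2->1,3->2,4->2] -> levels [8 5 7 8 8]
Step 6: flows [0->2,2->1,3->2,4->2] -> levels [7 6 9 7 7]
Step 7: flows [2->0,2->1,2->3,2->4] -> levels [8 7 5 8 8]
Step 8: flows [0->2,1->2,3->2,4->2] -> levels [7 6 9 7 7]
  -> period-2 cycle (repeats step 6); tank 2 never drops to <=3
Tank 2 never reaches <=3 within 15 steps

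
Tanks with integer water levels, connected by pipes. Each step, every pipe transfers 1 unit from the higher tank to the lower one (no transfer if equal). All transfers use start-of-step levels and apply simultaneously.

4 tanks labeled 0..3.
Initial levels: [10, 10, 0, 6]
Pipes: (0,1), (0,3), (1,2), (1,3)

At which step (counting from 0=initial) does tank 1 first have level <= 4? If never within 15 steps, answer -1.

Step 1: flows [0=1,0->3,1->2,1->3] -> levels [9 8 1 8]
Step 2: flows [0->1,0->3,1->2,1=3] -> levels [7 8 2 9]
Step 3: flows [1->0,3->0,1->2,3->1] -> levels [9 7 3 7]
Step 4: flows [0->1,0->3,1->2,1=3] -> levels [7 7 4 8]
Step 5: flows [0=1,3->0,1->2,3->1] -> levels [8 7 5 6]
Step 6: flows [0->1,0->3,1->2,1->3] -> levels [6 6 6 8]
Step 7: flows [0=1,3->0,1=2,3->1] -> levels [7 7 6 6]
Step 8: flows [0=1,0->3,1->2,1->3] -> levels [6 5 7 8]
Step 9: flows [0->1,3->0,2->1,3->1] -> levels [6 8 6 6]
Step 10: flows [1->0,0=3,1->2,1->3] -> levels [7 5 7 7]
Step 11: flows [0->1,0=3,2->1,3->1] -> levels [6 8 6 6]
  -> period-2 cycle (repeats step 9); tank 1 never drops to <=4
Tank 1 never reaches <=4 within 15 steps

Answer: -1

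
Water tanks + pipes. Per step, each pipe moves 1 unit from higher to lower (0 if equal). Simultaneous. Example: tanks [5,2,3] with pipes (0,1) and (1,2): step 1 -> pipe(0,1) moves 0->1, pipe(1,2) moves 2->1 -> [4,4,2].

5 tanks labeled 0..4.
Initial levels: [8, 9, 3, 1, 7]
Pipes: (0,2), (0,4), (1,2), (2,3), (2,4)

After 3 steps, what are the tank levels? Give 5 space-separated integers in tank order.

Answer: 6 7 4 4 7

Derivation:
Step 1: flows [0->2,0->4,1->2,2->3,4->2] -> levels [6 8 5 2 7]
Step 2: flows [0->2,4->0,1->2,2->3,4->2] -> levels [6 7 7 3 5]
Step 3: flows [2->0,0->4,1=2,2->3,2->4] -> levels [6 7 4 4 7]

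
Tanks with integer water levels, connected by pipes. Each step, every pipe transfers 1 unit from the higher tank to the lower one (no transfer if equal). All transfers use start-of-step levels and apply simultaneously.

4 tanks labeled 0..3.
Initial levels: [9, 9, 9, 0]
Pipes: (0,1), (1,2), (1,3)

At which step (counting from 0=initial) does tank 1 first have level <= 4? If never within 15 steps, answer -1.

Answer: -1

Derivation:
Step 1: flows [0=1,1=2,1->3] -> levels [9 8 9 1]
Step 2: flows [0->1,2->1,1->3] -> levels [8 9 8 2]
Step 3: flows [1->0,1->2,1->3] -> levels [9 6 9 3]
Step 4: flows [0->1,2->1,1->3] -> levels [8 7 8 4]
Step 5: flows [0->1,2->1,1->3] -> levels [7 8 7 5]
Step 6: flows [1->0,1->2,1->3] -> levels [8 5 8 6]
Step 7: flows [0->1,2->1,3->1] -> levels [7 8 7 5]
  -> period-2 cycle (repeats step 5); tank 1 never drops to <=4
Tank 1 never reaches <=4 within 15 steps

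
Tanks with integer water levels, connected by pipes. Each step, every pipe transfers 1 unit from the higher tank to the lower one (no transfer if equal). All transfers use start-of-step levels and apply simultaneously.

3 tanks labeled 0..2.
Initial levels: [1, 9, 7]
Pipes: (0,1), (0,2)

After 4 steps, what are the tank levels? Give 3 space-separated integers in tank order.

Answer: 5 6 6

Derivation:
Step 1: flows [1->0,2->0] -> levels [3 8 6]
Step 2: flows [1->0,2->0] -> levels [5 7 5]
Step 3: flows [1->0,0=2] -> levels [6 6 5]
Step 4: flows [0=1,0->2] -> levels [5 6 6]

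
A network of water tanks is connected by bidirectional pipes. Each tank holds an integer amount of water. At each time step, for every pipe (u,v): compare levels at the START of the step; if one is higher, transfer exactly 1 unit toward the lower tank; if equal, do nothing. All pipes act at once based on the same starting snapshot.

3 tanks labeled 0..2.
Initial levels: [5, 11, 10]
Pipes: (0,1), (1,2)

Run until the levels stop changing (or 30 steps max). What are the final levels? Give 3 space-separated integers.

Step 1: flows [1->0,1->2] -> levels [6 9 11]
Step 2: flows [1->0,2->1] -> levels [7 9 10]
Step 3: flows [1->0,2->1] -> levels [8 9 9]
Step 4: flows [1->0,1=2] -> levels [9 8 9]
Step 5: flows [0->1,2->1] -> levels [8 10 8]
Step 6: flows [1->0,1->2] -> levels [9 8 9]
  -> period-2 cycle: step 6 state = step 4 state; never stabilizes
  -> state at step 30: (30-4) mod 2 = 0, same as step 4 -> [9 8 9]

Answer: 9 8 9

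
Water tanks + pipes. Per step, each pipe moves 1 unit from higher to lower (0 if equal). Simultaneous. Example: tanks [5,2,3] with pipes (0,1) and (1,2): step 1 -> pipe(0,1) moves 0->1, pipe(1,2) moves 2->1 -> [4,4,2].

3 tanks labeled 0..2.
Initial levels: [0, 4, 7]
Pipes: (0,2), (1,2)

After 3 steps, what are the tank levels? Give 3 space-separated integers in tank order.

Step 1: flows [2->0,2->1] -> levels [1 5 5]
Step 2: flows [2->0,1=2] -> levels [2 5 4]
Step 3: flows [2->0,1->2] -> levels [3 4 4]

Answer: 3 4 4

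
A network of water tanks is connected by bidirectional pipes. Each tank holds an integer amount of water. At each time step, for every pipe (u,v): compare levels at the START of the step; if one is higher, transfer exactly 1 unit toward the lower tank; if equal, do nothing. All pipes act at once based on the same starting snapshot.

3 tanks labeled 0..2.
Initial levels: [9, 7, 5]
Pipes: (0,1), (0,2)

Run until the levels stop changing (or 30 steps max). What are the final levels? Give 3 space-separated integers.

Answer: 7 7 7

Derivation:
Step 1: flows [0->1,0->2] -> levels [7 8 6]
Step 2: flows [1->0,0->2] -> levels [7 7 7]
Step 3: flows [0=1,0=2] -> levels [7 7 7]
  -> stable (no change)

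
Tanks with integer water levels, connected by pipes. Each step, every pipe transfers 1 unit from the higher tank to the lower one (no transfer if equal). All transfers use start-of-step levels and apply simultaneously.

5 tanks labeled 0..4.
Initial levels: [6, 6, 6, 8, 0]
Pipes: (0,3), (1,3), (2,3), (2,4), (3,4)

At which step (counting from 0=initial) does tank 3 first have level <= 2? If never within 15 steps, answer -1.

Step 1: flows [3->0,3->1,3->2,2->4,3->4] -> levels [7 7 6 4 2]
Step 2: flows [0->3,1->3,2->3,2->4,3->4] -> levels [6 6 4 6 4]
Step 3: flows [0=3,1=3,3->2,2=4,3->4] -> levels [6 6 5 4 5]
Step 4: flows [0->3,1->3,2->3,2=4,4->3] -> levels [5 5 4 8 4]
Step 5: flows [3->0,3->1,3->2,2=4,3->4] -> levels [6 6 5 4 5]
  -> period-2 cycle (repeats step 3); tank 3 never drops to <=2
Tank 3 never reaches <=2 within 15 steps

Answer: -1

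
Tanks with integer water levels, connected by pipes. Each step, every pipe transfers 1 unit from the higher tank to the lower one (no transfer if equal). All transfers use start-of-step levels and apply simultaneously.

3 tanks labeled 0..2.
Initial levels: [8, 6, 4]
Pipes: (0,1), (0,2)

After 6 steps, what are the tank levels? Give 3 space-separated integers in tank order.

Answer: 6 6 6

Derivation:
Step 1: flows [0->1,0->2] -> levels [6 7 5]
Step 2: flows [1->0,0->2] -> levels [6 6 6]
Step 3: flows [0=1,0=2] -> levels [6 6 6]
  -> stable; steps 4..6 unchanged -> [6 6 6]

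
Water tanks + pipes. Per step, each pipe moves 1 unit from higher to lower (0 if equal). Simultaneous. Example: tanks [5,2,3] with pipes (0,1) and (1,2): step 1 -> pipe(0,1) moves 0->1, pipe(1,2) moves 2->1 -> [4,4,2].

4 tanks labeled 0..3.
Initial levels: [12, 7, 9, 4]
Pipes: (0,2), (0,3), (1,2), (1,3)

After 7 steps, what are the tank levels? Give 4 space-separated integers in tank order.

Answer: 9 9 7 7

Derivation:
Step 1: flows [0->2,0->3,2->1,1->3] -> levels [10 7 9 6]
Step 2: flows [0->2,0->3,2->1,1->3] -> levels [8 7 9 8]
Step 3: flows [2->0,0=3,2->1,3->1] -> levels [9 9 7 7]
Step 4: flows [0->2,0->3,1->2,1->3] -> levels [7 7 9 9]
Step 5: flows [2->0,3->0,2->1,3->1] -> levels [9 9 7 7]
  -> period-2 cycle: step 5 state = step 3 state
  -> state at step 7: (7-3) mod 2 = 0, same as step 3 -> [9 9 7 7]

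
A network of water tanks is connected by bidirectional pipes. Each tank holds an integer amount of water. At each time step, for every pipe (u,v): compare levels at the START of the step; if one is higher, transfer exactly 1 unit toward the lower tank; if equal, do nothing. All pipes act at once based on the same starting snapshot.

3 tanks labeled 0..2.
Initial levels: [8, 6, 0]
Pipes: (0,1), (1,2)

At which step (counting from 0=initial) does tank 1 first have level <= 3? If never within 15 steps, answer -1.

Step 1: flows [0->1,1->2] -> levels [7 6 1]
Step 2: flows [0->1,1->2] -> levels [6 6 2]
Step 3: flows [0=1,1->2] -> levels [6 5 3]
Step 4: flows [0->1,1->2] -> levels [5 5 4]
Step 5: flows [0=1,1->2] -> levels [5 4 5]
Step 6: flows [0->1,2->1] -> levels [4 6 4]
Step 7: flows [1->0,1->2] -> levels [5 4 5]
  -> period-2 cycle (repeats step 5); tank 1 never drops to <=3
Tank 1 never reaches <=3 within 15 steps

Answer: -1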